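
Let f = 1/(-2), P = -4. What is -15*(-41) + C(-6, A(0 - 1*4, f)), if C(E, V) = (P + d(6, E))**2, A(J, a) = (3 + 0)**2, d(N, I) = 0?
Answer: 631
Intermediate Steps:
f = -1/2 ≈ -0.50000
A(J, a) = 9 (A(J, a) = 3**2 = 9)
C(E, V) = 16 (C(E, V) = (-4 + 0)**2 = (-4)**2 = 16)
-15*(-41) + C(-6, A(0 - 1*4, f)) = -15*(-41) + 16 = 615 + 16 = 631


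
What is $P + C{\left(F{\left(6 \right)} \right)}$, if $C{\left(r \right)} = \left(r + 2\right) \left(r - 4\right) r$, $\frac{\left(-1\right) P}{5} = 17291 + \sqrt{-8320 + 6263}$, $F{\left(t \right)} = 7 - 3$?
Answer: $-86455 - 55 i \sqrt{17} \approx -86455.0 - 226.77 i$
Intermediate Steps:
$F{\left(t \right)} = 4$ ($F{\left(t \right)} = 7 - 3 = 4$)
$P = -86455 - 55 i \sqrt{17}$ ($P = - 5 \left(17291 + \sqrt{-8320 + 6263}\right) = - 5 \left(17291 + \sqrt{-2057}\right) = - 5 \left(17291 + 11 i \sqrt{17}\right) = -86455 - 55 i \sqrt{17} \approx -86455.0 - 226.77 i$)
$C{\left(r \right)} = r \left(-4 + r\right) \left(2 + r\right)$ ($C{\left(r \right)} = \left(2 + r\right) \left(-4 + r\right) r = \left(-4 + r\right) \left(2 + r\right) r = r \left(-4 + r\right) \left(2 + r\right)$)
$P + C{\left(F{\left(6 \right)} \right)} = \left(-86455 - 55 i \sqrt{17}\right) + 4 \left(-8 + 4^{2} - 8\right) = \left(-86455 - 55 i \sqrt{17}\right) + 4 \left(-8 + 16 - 8\right) = \left(-86455 - 55 i \sqrt{17}\right) + 4 \cdot 0 = \left(-86455 - 55 i \sqrt{17}\right) + 0 = -86455 - 55 i \sqrt{17}$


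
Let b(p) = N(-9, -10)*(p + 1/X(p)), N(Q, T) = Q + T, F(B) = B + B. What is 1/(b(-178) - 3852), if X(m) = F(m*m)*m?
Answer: -11279504/5301366861 ≈ -0.0021277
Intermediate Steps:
F(B) = 2*B
X(m) = 2*m**3 (X(m) = (2*(m*m))*m = (2*m**2)*m = 2*m**3)
b(p) = -19*p - 19/(2*p**3) (b(p) = (-9 - 10)*(p + 1/(2*p**3)) = -19*(p + 1/(2*p**3)) = -19*p - 19/(2*p**3))
1/(b(-178) - 3852) = 1/((-19*(-178) - 19/2/(-178)**3) - 3852) = 1/((3382 - 19/2*(-1/5639752)) - 3852) = 1/((3382 + 19/11279504) - 3852) = 1/(38147282547/11279504 - 3852) = 1/(-5301366861/11279504) = -11279504/5301366861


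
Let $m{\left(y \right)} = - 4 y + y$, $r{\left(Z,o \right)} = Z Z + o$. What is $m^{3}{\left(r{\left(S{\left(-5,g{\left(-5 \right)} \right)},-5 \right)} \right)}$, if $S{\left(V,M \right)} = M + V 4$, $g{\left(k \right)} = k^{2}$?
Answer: $-216000$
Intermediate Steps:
$S{\left(V,M \right)} = M + 4 V$
$r{\left(Z,o \right)} = o + Z^{2}$ ($r{\left(Z,o \right)} = Z^{2} + o = o + Z^{2}$)
$m{\left(y \right)} = - 3 y$
$m^{3}{\left(r{\left(S{\left(-5,g{\left(-5 \right)} \right)},-5 \right)} \right)} = \left(- 3 \left(-5 + \left(\left(-5\right)^{2} + 4 \left(-5\right)\right)^{2}\right)\right)^{3} = \left(- 3 \left(-5 + \left(25 - 20\right)^{2}\right)\right)^{3} = \left(- 3 \left(-5 + 5^{2}\right)\right)^{3} = \left(- 3 \left(-5 + 25\right)\right)^{3} = \left(\left(-3\right) 20\right)^{3} = \left(-60\right)^{3} = -216000$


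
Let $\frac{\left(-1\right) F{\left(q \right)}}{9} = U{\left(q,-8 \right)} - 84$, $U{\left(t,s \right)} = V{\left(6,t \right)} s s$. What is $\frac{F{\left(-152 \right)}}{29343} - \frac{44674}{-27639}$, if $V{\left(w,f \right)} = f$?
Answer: $\frac{1250537998}{270337059} \approx 4.6258$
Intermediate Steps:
$U{\left(t,s \right)} = t s^{2}$ ($U{\left(t,s \right)} = t s s = s t s = t s^{2}$)
$F{\left(q \right)} = 756 - 576 q$ ($F{\left(q \right)} = - 9 \left(q \left(-8\right)^{2} - 84\right) = - 9 \left(q 64 - 84\right) = - 9 \left(64 q - 84\right) = - 9 \left(-84 + 64 q\right) = 756 - 576 q$)
$\frac{F{\left(-152 \right)}}{29343} - \frac{44674}{-27639} = \frac{756 - -87552}{29343} - \frac{44674}{-27639} = \left(756 + 87552\right) \frac{1}{29343} - - \frac{44674}{27639} = 88308 \cdot \frac{1}{29343} + \frac{44674}{27639} = \frac{29436}{9781} + \frac{44674}{27639} = \frac{1250537998}{270337059}$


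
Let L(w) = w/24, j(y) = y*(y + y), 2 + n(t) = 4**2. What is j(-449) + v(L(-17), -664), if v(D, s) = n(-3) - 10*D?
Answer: 4838677/12 ≈ 4.0322e+5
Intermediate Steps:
n(t) = 14 (n(t) = -2 + 4**2 = -2 + 16 = 14)
j(y) = 2*y**2 (j(y) = y*(2*y) = 2*y**2)
L(w) = w/24 (L(w) = w*(1/24) = w/24)
v(D, s) = 14 - 10*D
j(-449) + v(L(-17), -664) = 2*(-449)**2 + (14 - 5*(-17)/12) = 2*201601 + (14 - 10*(-17/24)) = 403202 + (14 + 85/12) = 403202 + 253/12 = 4838677/12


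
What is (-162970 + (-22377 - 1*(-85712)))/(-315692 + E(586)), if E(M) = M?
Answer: 99635/315106 ≈ 0.31620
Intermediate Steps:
(-162970 + (-22377 - 1*(-85712)))/(-315692 + E(586)) = (-162970 + (-22377 - 1*(-85712)))/(-315692 + 586) = (-162970 + (-22377 + 85712))/(-315106) = (-162970 + 63335)*(-1/315106) = -99635*(-1/315106) = 99635/315106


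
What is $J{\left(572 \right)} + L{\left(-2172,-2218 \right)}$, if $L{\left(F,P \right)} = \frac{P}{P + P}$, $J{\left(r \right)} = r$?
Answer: $\frac{1145}{2} \approx 572.5$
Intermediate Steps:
$L{\left(F,P \right)} = \frac{1}{2}$ ($L{\left(F,P \right)} = \frac{P}{2 P} = P \frac{1}{2 P} = \frac{1}{2}$)
$J{\left(572 \right)} + L{\left(-2172,-2218 \right)} = 572 + \frac{1}{2} = \frac{1145}{2}$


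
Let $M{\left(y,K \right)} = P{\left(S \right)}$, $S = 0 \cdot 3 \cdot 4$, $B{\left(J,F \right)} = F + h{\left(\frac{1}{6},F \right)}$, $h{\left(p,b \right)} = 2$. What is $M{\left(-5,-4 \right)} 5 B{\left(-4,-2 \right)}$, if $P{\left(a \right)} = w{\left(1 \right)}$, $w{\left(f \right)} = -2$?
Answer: $0$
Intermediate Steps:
$B{\left(J,F \right)} = 2 + F$ ($B{\left(J,F \right)} = F + 2 = 2 + F$)
$S = 0$ ($S = 0 \cdot 4 = 0$)
$P{\left(a \right)} = -2$
$M{\left(y,K \right)} = -2$
$M{\left(-5,-4 \right)} 5 B{\left(-4,-2 \right)} = \left(-2\right) 5 \left(2 - 2\right) = \left(-10\right) 0 = 0$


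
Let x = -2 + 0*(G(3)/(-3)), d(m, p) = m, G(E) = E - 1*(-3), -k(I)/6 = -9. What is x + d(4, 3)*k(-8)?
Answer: 214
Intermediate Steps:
k(I) = 54 (k(I) = -6*(-9) = 54)
G(E) = 3 + E (G(E) = E + 3 = 3 + E)
x = -2 (x = -2 + 0*((3 + 3)/(-3)) = -2 + 0*(6*(-1/3)) = -2 + 0*(-2) = -2 + 0 = -2)
x + d(4, 3)*k(-8) = -2 + 4*54 = -2 + 216 = 214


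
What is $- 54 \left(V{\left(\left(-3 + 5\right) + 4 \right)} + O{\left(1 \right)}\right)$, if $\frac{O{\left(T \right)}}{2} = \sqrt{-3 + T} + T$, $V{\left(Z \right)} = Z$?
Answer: $-432 - 108 i \sqrt{2} \approx -432.0 - 152.74 i$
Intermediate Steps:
$O{\left(T \right)} = 2 T + 2 \sqrt{-3 + T}$ ($O{\left(T \right)} = 2 \left(\sqrt{-3 + T} + T\right) = 2 \left(T + \sqrt{-3 + T}\right) = 2 T + 2 \sqrt{-3 + T}$)
$- 54 \left(V{\left(\left(-3 + 5\right) + 4 \right)} + O{\left(1 \right)}\right) = - 54 \left(\left(\left(-3 + 5\right) + 4\right) + \left(2 \cdot 1 + 2 \sqrt{-3 + 1}\right)\right) = - 54 \left(\left(2 + 4\right) + \left(2 + 2 \sqrt{-2}\right)\right) = - 54 \left(6 + \left(2 + 2 i \sqrt{2}\right)\right) = - 54 \left(8 + 2 i \sqrt{2}\right) = -432 - 108 i \sqrt{2}$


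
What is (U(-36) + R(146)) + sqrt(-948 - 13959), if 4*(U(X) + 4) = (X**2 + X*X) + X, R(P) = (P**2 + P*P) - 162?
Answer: 43105 + I*sqrt(14907) ≈ 43105.0 + 122.09*I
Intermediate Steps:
R(P) = -162 + 2*P**2 (R(P) = (P**2 + P**2) - 162 = 2*P**2 - 162 = -162 + 2*P**2)
U(X) = -4 + X**2/2 + X/4 (U(X) = -4 + ((X**2 + X*X) + X)/4 = -4 + ((X**2 + X**2) + X)/4 = -4 + (2*X**2 + X)/4 = -4 + (X + 2*X**2)/4 = -4 + (X**2/2 + X/4) = -4 + X**2/2 + X/4)
(U(-36) + R(146)) + sqrt(-948 - 13959) = ((-4 + (1/2)*(-36)**2 + (1/4)*(-36)) + (-162 + 2*146**2)) + sqrt(-948 - 13959) = ((-4 + (1/2)*1296 - 9) + (-162 + 2*21316)) + sqrt(-14907) = ((-4 + 648 - 9) + (-162 + 42632)) + I*sqrt(14907) = (635 + 42470) + I*sqrt(14907) = 43105 + I*sqrt(14907)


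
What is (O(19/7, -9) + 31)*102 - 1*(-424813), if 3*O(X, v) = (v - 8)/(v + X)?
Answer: 9417473/22 ≈ 4.2807e+5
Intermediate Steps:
O(X, v) = (-8 + v)/(3*(X + v)) (O(X, v) = ((v - 8)/(v + X))/3 = ((-8 + v)/(X + v))/3 = (-8 + v)/(3*(X + v)))
(O(19/7, -9) + 31)*102 - 1*(-424813) = ((-8 - 9)/(3*(19/7 - 9)) + 31)*102 - 1*(-424813) = ((1/3)*(-17)/(19*(1/7) - 9) + 31)*102 + 424813 = ((1/3)*(-17)/(19/7 - 9) + 31)*102 + 424813 = ((1/3)*(-17)/(-44/7) + 31)*102 + 424813 = ((1/3)*(-7/44)*(-17) + 31)*102 + 424813 = (119/132 + 31)*102 + 424813 = (4211/132)*102 + 424813 = 71587/22 + 424813 = 9417473/22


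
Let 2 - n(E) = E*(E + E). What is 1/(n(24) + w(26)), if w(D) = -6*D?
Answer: -1/1306 ≈ -0.00076570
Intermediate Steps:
n(E) = 2 - 2*E² (n(E) = 2 - E*(E + E) = 2 - E*2*E = 2 - 2*E²)
1/(n(24) + w(26)) = 1/((2 - 2*24²) - 6*26) = 1/((2 - 2*576) - 156) = 1/((2 - 1152) - 156) = 1/(-1150 - 156) = 1/(-1306) = -1/1306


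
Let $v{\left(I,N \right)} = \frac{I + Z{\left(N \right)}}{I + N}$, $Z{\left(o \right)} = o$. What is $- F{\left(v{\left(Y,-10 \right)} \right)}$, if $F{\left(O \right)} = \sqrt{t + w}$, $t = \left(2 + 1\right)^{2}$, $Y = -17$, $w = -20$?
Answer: $- i \sqrt{11} \approx - 3.3166 i$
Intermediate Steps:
$t = 9$ ($t = 3^{2} = 9$)
$v{\left(I,N \right)} = 1$ ($v{\left(I,N \right)} = \frac{I + N}{I + N} = 1$)
$F{\left(O \right)} = i \sqrt{11}$ ($F{\left(O \right)} = \sqrt{9 - 20} = \sqrt{-11} = i \sqrt{11}$)
$- F{\left(v{\left(Y,-10 \right)} \right)} = - i \sqrt{11}$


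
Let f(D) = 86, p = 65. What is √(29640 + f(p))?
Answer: √29726 ≈ 172.41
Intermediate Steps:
√(29640 + f(p)) = √(29640 + 86) = √29726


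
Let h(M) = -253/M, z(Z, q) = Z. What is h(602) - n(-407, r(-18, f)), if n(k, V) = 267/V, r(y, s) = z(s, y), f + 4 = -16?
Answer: 77837/6020 ≈ 12.930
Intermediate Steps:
f = -20 (f = -4 - 16 = -20)
r(y, s) = s
h(602) - n(-407, r(-18, f)) = -253/602 - 267/(-20) = -253*1/602 - 267*(-1)/20 = -253/602 - 1*(-267/20) = -253/602 + 267/20 = 77837/6020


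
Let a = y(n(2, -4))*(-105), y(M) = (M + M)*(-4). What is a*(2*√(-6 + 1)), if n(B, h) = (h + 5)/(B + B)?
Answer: 420*I*√5 ≈ 939.15*I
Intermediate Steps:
n(B, h) = (5 + h)/(2*B) (n(B, h) = (5 + h)/((2*B)) = (5 + h)*(1/(2*B)) = (5 + h)/(2*B))
y(M) = -8*M (y(M) = (2*M)*(-4) = -8*M)
a = 210 (a = -4*(5 - 4)/2*(-105) = -4/2*(-105) = -8*¼*(-105) = -2*(-105) = 210)
a*(2*√(-6 + 1)) = 210*(2*√(-6 + 1)) = 210*(2*√(-5)) = 210*(2*(I*√5)) = 210*(2*I*√5) = 420*I*√5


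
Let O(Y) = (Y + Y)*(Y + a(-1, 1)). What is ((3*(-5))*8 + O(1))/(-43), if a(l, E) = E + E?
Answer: 114/43 ≈ 2.6512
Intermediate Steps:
a(l, E) = 2*E
O(Y) = 2*Y*(2 + Y) (O(Y) = (Y + Y)*(Y + 2*1) = (2*Y)*(Y + 2) = (2*Y)*(2 + Y) = 2*Y*(2 + Y))
((3*(-5))*8 + O(1))/(-43) = ((3*(-5))*8 + 2*1*(2 + 1))/(-43) = (-15*8 + 2*1*3)*(-1/43) = (-120 + 6)*(-1/43) = -114*(-1/43) = 114/43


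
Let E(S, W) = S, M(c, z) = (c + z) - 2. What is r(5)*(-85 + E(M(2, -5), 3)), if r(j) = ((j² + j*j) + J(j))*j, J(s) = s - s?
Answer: -22500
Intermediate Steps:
J(s) = 0
M(c, z) = -2 + c + z
r(j) = 2*j³ (r(j) = ((j² + j*j) + 0)*j = ((j² + j²) + 0)*j = (2*j² + 0)*j = (2*j²)*j = 2*j³)
r(5)*(-85 + E(M(2, -5), 3)) = (2*5³)*(-85 + (-2 + 2 - 5)) = (2*125)*(-85 - 5) = 250*(-90) = -22500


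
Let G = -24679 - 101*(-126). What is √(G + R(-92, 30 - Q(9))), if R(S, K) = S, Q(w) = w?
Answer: I*√12045 ≈ 109.75*I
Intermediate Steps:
G = -11953 (G = -24679 + 12726 = -11953)
√(G + R(-92, 30 - Q(9))) = √(-11953 - 92) = √(-12045) = I*√12045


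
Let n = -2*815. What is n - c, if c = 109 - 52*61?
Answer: 1433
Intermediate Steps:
c = -3063 (c = 109 - 3172 = -3063)
n = -1630
n - c = -1630 - 1*(-3063) = -1630 + 3063 = 1433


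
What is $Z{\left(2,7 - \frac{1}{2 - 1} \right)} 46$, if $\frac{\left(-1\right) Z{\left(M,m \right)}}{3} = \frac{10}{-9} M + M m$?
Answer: $- \frac{4048}{3} \approx -1349.3$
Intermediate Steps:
$Z{\left(M,m \right)} = \frac{10 M}{3} - 3 M m$ ($Z{\left(M,m \right)} = - 3 \left(\frac{10}{-9} M + M m\right) = - 3 \left(10 \left(- \frac{1}{9}\right) M + M m\right) = - 3 \left(- \frac{10 M}{9} + M m\right) = \frac{10 M}{3} - 3 M m$)
$Z{\left(2,7 - \frac{1}{2 - 1} \right)} 46 = \frac{1}{3} \cdot 2 \left(10 - 9 \left(7 - \frac{1}{2 - 1}\right)\right) 46 = \frac{1}{3} \cdot 2 \left(10 - 9 \left(7 - 1^{-1}\right)\right) 46 = \frac{1}{3} \cdot 2 \left(10 - 9 \left(7 - 1\right)\right) 46 = \frac{1}{3} \cdot 2 \left(10 - 54\right) 46 = \frac{1}{3} \cdot 2 \left(-44\right) 46 = \left(- \frac{88}{3}\right) 46 = - \frac{4048}{3}$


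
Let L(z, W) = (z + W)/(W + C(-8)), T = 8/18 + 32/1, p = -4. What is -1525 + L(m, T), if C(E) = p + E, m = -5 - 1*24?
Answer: -280569/184 ≈ -1524.8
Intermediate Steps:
T = 292/9 (T = 8*(1/18) + 32*1 = 4/9 + 32 = 292/9 ≈ 32.444)
m = -29 (m = -5 - 24 = -29)
C(E) = -4 + E
L(z, W) = (W + z)/(-12 + W) (L(z, W) = (z + W)/(W + (-4 - 8)) = (W + z)/(W - 12) = (W + z)/(-12 + W))
-1525 + L(m, T) = -1525 + (292/9 - 29)/(-12 + 292/9) = -1525 + (31/9)/(184/9) = -1525 + (9/184)*(31/9) = -1525 + 31/184 = -280569/184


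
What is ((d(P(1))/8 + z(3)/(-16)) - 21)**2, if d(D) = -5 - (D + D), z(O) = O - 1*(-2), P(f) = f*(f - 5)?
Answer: 112225/256 ≈ 438.38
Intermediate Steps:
P(f) = f*(-5 + f)
z(O) = 2 + O (z(O) = O + 2 = 2 + O)
d(D) = -5 - 2*D
((d(P(1))/8 + z(3)/(-16)) - 21)**2 = (((-5 - 2*(-5 + 1))/8 + (2 + 3)/(-16)) - 21)**2 = (((-5 - 2*(-4))*(1/8) + 5*(-1/16)) - 21)**2 = (((-5 - 2*(-4))*(1/8) - 5/16) - 21)**2 = (((-5 + 8)*(1/8) - 5/16) - 21)**2 = ((3*(1/8) - 5/16) - 21)**2 = ((3/8 - 5/16) - 21)**2 = (1/16 - 21)**2 = (-335/16)**2 = 112225/256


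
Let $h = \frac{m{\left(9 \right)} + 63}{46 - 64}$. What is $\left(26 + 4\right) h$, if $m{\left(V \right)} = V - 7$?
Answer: $- \frac{325}{3} \approx -108.33$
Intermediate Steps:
$m{\left(V \right)} = -7 + V$
$h = - \frac{65}{18}$ ($h = \frac{\left(-7 + 9\right) + 63}{46 - 64} = \frac{2 + 63}{-18} = 65 \left(- \frac{1}{18}\right) = - \frac{65}{18} \approx -3.6111$)
$\left(26 + 4\right) h = \left(26 + 4\right) \left(- \frac{65}{18}\right) = 30 \left(- \frac{65}{18}\right) = - \frac{325}{3}$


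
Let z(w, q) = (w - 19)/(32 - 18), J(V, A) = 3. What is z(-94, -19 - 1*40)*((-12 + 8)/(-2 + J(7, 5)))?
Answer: 226/7 ≈ 32.286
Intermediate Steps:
z(w, q) = -19/14 + w/14 (z(w, q) = (-19 + w)/14 = (-19 + w)*(1/14) = -19/14 + w/14)
z(-94, -19 - 1*40)*((-12 + 8)/(-2 + J(7, 5))) = (-19/14 + (1/14)*(-94))*((-12 + 8)/(-2 + 3)) = (-19/14 - 47/7)*(-4/1) = -(-226)/7 = -113/14*(-4) = 226/7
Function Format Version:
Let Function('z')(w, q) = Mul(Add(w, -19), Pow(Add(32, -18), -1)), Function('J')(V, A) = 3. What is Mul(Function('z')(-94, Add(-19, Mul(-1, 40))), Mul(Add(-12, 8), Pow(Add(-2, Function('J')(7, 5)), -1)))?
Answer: Rational(226, 7) ≈ 32.286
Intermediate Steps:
Function('z')(w, q) = Add(Rational(-19, 14), Mul(Rational(1, 14), w)) (Function('z')(w, q) = Mul(Add(-19, w), Pow(14, -1)) = Mul(Add(-19, w), Rational(1, 14)) = Add(Rational(-19, 14), Mul(Rational(1, 14), w)))
Mul(Function('z')(-94, Add(-19, Mul(-1, 40))), Mul(Add(-12, 8), Pow(Add(-2, Function('J')(7, 5)), -1))) = Mul(Add(Rational(-19, 14), Mul(Rational(1, 14), -94)), Mul(Add(-12, 8), Pow(Add(-2, 3), -1))) = Mul(Add(Rational(-19, 14), Rational(-47, 7)), Mul(-4, Pow(1, -1))) = Mul(Rational(-113, 14), Mul(-4, 1)) = Mul(Rational(-113, 14), -4) = Rational(226, 7)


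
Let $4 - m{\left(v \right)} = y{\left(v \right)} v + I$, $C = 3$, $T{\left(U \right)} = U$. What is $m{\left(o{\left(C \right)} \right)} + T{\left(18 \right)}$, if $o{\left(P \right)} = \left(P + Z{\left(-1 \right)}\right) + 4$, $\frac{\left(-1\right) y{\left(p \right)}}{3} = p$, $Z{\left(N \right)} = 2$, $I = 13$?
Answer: $252$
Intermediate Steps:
$y{\left(p \right)} = - 3 p$
$o{\left(P \right)} = 6 + P$ ($o{\left(P \right)} = \left(P + 2\right) + 4 = \left(2 + P\right) + 4 = 6 + P$)
$m{\left(v \right)} = -9 + 3 v^{2}$ ($m{\left(v \right)} = 4 - \left(- 3 v v + 13\right) = 4 - \left(- 3 v^{2} + 13\right) = 4 - \left(13 - 3 v^{2}\right) = 4 + \left(-13 + 3 v^{2}\right) = -9 + 3 v^{2}$)
$m{\left(o{\left(C \right)} \right)} + T{\left(18 \right)} = \left(-9 + 3 \left(6 + 3\right)^{2}\right) + 18 = \left(-9 + 3 \cdot 9^{2}\right) + 18 = \left(-9 + 3 \cdot 81\right) + 18 = \left(-9 + 243\right) + 18 = 234 + 18 = 252$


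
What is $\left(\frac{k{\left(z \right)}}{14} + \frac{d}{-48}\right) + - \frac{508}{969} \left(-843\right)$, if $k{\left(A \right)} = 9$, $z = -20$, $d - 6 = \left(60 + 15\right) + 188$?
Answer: $\frac{47424887}{108528} \approx 436.98$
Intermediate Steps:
$d = 269$ ($d = 6 + \left(\left(60 + 15\right) + 188\right) = 6 + \left(75 + 188\right) = 6 + 263 = 269$)
$\left(\frac{k{\left(z \right)}}{14} + \frac{d}{-48}\right) + - \frac{508}{969} \left(-843\right) = \left(\frac{9}{14} + \frac{269}{-48}\right) + - \frac{508}{969} \left(-843\right) = \left(9 \cdot \frac{1}{14} + 269 \left(- \frac{1}{48}\right)\right) + \left(-508\right) \frac{1}{969} \left(-843\right) = \left(\frac{9}{14} - \frac{269}{48}\right) - - \frac{142748}{323} = - \frac{1667}{336} + \frac{142748}{323} = \frac{47424887}{108528}$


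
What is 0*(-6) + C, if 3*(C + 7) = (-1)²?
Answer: -20/3 ≈ -6.6667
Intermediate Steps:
C = -20/3 (C = -7 + (⅓)*(-1)² = -7 + (⅓)*1 = -7 + ⅓ = -20/3 ≈ -6.6667)
0*(-6) + C = 0*(-6) - 20/3 = 0 - 20/3 = -20/3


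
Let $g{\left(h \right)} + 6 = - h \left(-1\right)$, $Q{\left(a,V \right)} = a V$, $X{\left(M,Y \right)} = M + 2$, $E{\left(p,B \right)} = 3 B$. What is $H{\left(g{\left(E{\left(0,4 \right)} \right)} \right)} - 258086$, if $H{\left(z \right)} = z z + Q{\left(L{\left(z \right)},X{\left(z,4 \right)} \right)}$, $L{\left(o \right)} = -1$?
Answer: $-258058$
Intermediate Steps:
$X{\left(M,Y \right)} = 2 + M$
$Q{\left(a,V \right)} = V a$
$g{\left(h \right)} = -6 + h$ ($g{\left(h \right)} = -6 + - h \left(-1\right) = -6 + h$)
$H{\left(z \right)} = -2 + z^{2} - z$ ($H{\left(z \right)} = z z + \left(2 + z\right) \left(-1\right) = z^{2} - \left(2 + z\right) = -2 + z^{2} - z$)
$H{\left(g{\left(E{\left(0,4 \right)} \right)} \right)} - 258086 = \left(-2 + \left(-6 + 3 \cdot 4\right)^{2} - \left(-6 + 3 \cdot 4\right)\right) - 258086 = \left(-2 + \left(-6 + 12\right)^{2} - \left(-6 + 12\right)\right) - 258086 = \left(-2 + 6^{2} - 6\right) - 258086 = \left(-2 + 36 - 6\right) - 258086 = 28 - 258086 = -258058$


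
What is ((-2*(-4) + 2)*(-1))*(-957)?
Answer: 9570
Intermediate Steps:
((-2*(-4) + 2)*(-1))*(-957) = ((8 + 2)*(-1))*(-957) = (10*(-1))*(-957) = -10*(-957) = 9570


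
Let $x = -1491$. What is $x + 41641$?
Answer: $40150$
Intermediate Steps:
$x + 41641 = -1491 + 41641 = 40150$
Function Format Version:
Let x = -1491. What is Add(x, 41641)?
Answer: 40150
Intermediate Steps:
Add(x, 41641) = Add(-1491, 41641) = 40150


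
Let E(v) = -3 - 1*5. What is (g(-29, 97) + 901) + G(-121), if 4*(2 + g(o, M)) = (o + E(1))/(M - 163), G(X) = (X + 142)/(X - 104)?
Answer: 1977903/2200 ≈ 899.05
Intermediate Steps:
G(X) = (142 + X)/(-104 + X)
E(v) = -8 (E(v) = -3 - 5 = -8)
g(o, M) = -2 + (-8 + o)/(4*(-163 + M)) (g(o, M) = -2 + ((o - 8)/(M - 163))/4 = -2 + ((-8 + o)/(-163 + M))/4 = -2 + (-8 + o)/(4*(-163 + M)))
(g(-29, 97) + 901) + G(-121) = ((1296 - 29 - 8*97)/(4*(-163 + 97)) + 901) + (142 - 121)/(-104 - 121) = ((¼)*(1296 - 29 - 776)/(-66) + 901) + 21/(-225) = ((¼)*(-1/66)*491 + 901) - 1/225*21 = (-491/264 + 901) - 7/75 = 237373/264 - 7/75 = 1977903/2200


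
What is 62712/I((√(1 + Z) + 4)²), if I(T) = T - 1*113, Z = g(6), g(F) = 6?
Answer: -1411020/1913 - 125424*√7/1913 ≈ -911.06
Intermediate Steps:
Z = 6
I(T) = -113 + T (I(T) = T - 113 = -113 + T)
62712/I((√(1 + Z) + 4)²) = 62712/(-113 + (√(1 + 6) + 4)²) = 62712/(-113 + (√7 + 4)²) = 62712/(-113 + (4 + √7)²)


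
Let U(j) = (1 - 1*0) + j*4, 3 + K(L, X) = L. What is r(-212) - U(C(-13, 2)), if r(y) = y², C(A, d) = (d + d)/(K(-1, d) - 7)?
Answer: 494389/11 ≈ 44944.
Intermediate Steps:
K(L, X) = -3 + L
C(A, d) = -2*d/11 (C(A, d) = (d + d)/((-3 - 1) - 7) = (2*d)/(-4 - 7) = (2*d)/(-11) = (2*d)*(-1/11) = -2*d/11)
U(j) = 1 + 4*j (U(j) = (1 + 0) + 4*j = 1 + 4*j)
r(-212) - U(C(-13, 2)) = (-212)² - (1 + 4*(-2/11*2)) = 44944 - (1 + 4*(-4/11)) = 44944 - (1 - 16/11) = 44944 - 1*(-5/11) = 44944 + 5/11 = 494389/11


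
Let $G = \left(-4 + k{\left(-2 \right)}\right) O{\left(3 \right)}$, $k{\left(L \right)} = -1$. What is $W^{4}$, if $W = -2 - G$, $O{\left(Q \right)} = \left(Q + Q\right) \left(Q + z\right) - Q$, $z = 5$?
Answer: $2472973441$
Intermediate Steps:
$O{\left(Q \right)} = - Q + 2 Q \left(5 + Q\right)$ ($O{\left(Q \right)} = \left(Q + Q\right) \left(Q + 5\right) - Q = 2 Q \left(5 + Q\right) - Q = - Q + 2 Q \left(5 + Q\right)$)
$G = -225$ ($G = \left(-4 - 1\right) 3 \left(9 + 2 \cdot 3\right) = - 5 \cdot 3 \left(9 + 6\right) = - 5 \cdot 3 \cdot 15 = \left(-5\right) 45 = -225$)
$W = 223$ ($W = -2 - -225 = -2 + 225 = 223$)
$W^{4} = 223^{4} = 2472973441$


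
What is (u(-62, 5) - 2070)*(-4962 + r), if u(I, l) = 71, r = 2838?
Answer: 4245876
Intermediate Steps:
(u(-62, 5) - 2070)*(-4962 + r) = (71 - 2070)*(-4962 + 2838) = -1999*(-2124) = 4245876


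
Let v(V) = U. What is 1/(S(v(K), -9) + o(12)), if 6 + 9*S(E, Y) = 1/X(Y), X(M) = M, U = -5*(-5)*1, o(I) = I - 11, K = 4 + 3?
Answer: 81/26 ≈ 3.1154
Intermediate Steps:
K = 7
o(I) = -11 + I
U = 25 (U = 25*1 = 25)
v(V) = 25
S(E, Y) = -⅔ + 1/(9*Y)
1/(S(v(K), -9) + o(12)) = 1/((⅑)*(1 - 6*(-9))/(-9) + (-11 + 12)) = 1/((⅑)*(-⅑)*(1 + 54) + 1) = 1/((⅑)*(-⅑)*55 + 1) = 1/(-55/81 + 1) = 1/(26/81) = 81/26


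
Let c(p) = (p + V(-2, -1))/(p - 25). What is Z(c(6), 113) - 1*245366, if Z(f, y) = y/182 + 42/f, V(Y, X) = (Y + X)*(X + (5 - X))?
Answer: -133921085/546 ≈ -2.4528e+5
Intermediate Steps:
V(Y, X) = 5*X + 5*Y (V(Y, X) = (X + Y)*5 = 5*X + 5*Y)
c(p) = (-15 + p)/(-25 + p) (c(p) = (p + (5*(-1) + 5*(-2)))/(p - 25) = (p + (-5 - 10))/(-25 + p) = (p - 15)/(-25 + p) = (-15 + p)/(-25 + p))
Z(f, y) = 42/f + y/182 (Z(f, y) = y*(1/182) + 42/f = y/182 + 42/f = 42/f + y/182)
Z(c(6), 113) - 1*245366 = (42/(((-15 + 6)/(-25 + 6))) + (1/182)*113) - 1*245366 = (42/((-9/(-19))) + 113/182) - 245366 = (42/((-1/19*(-9))) + 113/182) - 245366 = (42/(9/19) + 113/182) - 245366 = (42*(19/9) + 113/182) - 245366 = (266/3 + 113/182) - 245366 = 48751/546 - 245366 = -133921085/546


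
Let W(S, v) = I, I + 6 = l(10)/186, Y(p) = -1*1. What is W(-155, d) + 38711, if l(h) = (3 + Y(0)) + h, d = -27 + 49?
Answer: 1199857/31 ≈ 38705.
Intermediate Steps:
d = 22
Y(p) = -1
l(h) = 2 + h (l(h) = (3 - 1) + h = 2 + h)
I = -184/31 (I = -6 + (2 + 10)/186 = -6 + 12*(1/186) = -6 + 2/31 = -184/31 ≈ -5.9355)
W(S, v) = -184/31
W(-155, d) + 38711 = -184/31 + 38711 = 1199857/31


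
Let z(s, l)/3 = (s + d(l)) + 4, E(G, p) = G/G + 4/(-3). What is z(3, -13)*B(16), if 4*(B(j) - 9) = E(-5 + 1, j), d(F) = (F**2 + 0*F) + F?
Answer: 17441/4 ≈ 4360.3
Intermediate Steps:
d(F) = F + F**2 (d(F) = (F**2 + 0) + F = F**2 + F = F + F**2)
E(G, p) = -1/3 (E(G, p) = 1 + 4*(-1/3) = 1 - 4/3 = -1/3)
B(j) = 107/12 (B(j) = 9 + (1/4)*(-1/3) = 9 - 1/12 = 107/12)
z(s, l) = 12 + 3*s + 3*l*(1 + l) (z(s, l) = 3*((s + l*(1 + l)) + 4) = 3*(4 + s + l*(1 + l)) = 12 + 3*s + 3*l*(1 + l))
z(3, -13)*B(16) = (12 + 3*3 + 3*(-13)*(1 - 13))*(107/12) = (12 + 9 + 3*(-13)*(-12))*(107/12) = (12 + 9 + 468)*(107/12) = 489*(107/12) = 17441/4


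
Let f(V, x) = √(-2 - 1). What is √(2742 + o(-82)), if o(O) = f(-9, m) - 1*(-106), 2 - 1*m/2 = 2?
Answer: √(2848 + I*√3) ≈ 53.367 + 0.0162*I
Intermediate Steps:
m = 0 (m = 4 - 2*2 = 4 - 4 = 0)
f(V, x) = I*√3 (f(V, x) = √(-3) = I*√3)
o(O) = 106 + I*√3 (o(O) = I*√3 - 1*(-106) = I*√3 + 106 = 106 + I*√3)
√(2742 + o(-82)) = √(2742 + (106 + I*√3)) = √(2848 + I*√3)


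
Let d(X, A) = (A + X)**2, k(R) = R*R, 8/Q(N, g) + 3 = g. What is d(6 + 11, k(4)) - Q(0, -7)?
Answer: 5449/5 ≈ 1089.8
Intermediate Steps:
Q(N, g) = 8/(-3 + g)
k(R) = R**2
d(6 + 11, k(4)) - Q(0, -7) = (4**2 + (6 + 11))**2 - 8/(-3 - 7) = (16 + 17)**2 - 8/(-10) = 33**2 - 8*(-1)/10 = 1089 - 1*(-4/5) = 1089 + 4/5 = 5449/5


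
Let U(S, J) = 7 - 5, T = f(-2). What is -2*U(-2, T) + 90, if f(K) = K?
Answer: 86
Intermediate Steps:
T = -2
U(S, J) = 2
-2*U(-2, T) + 90 = -2*2 + 90 = -4 + 90 = 86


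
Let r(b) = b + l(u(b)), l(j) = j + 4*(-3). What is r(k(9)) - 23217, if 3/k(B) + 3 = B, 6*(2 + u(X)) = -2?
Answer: -139385/6 ≈ -23231.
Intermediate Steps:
u(X) = -7/3 (u(X) = -2 + (⅙)*(-2) = -2 - ⅓ = -7/3)
l(j) = -12 + j (l(j) = j - 12 = -12 + j)
k(B) = 3/(-3 + B)
r(b) = -43/3 + b (r(b) = b + (-12 - 7/3) = b - 43/3 = -43/3 + b)
r(k(9)) - 23217 = (-43/3 + 3/(-3 + 9)) - 23217 = (-43/3 + 3/6) - 23217 = (-43/3 + 3*(⅙)) - 23217 = (-43/3 + ½) - 23217 = -83/6 - 23217 = -139385/6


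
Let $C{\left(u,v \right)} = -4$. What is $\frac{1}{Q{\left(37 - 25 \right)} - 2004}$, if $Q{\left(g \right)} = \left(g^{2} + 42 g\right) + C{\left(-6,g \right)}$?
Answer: $- \frac{1}{1360} \approx -0.00073529$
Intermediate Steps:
$Q{\left(g \right)} = -4 + g^{2} + 42 g$ ($Q{\left(g \right)} = \left(g^{2} + 42 g\right) - 4 = -4 + g^{2} + 42 g$)
$\frac{1}{Q{\left(37 - 25 \right)} - 2004} = \frac{1}{\left(-4 + \left(37 - 25\right)^{2} + 42 \left(37 - 25\right)\right) - 2004} = \frac{1}{\left(-4 + 12^{2} + 42 \cdot 12\right) - 2004} = \frac{1}{\left(-4 + 144 + 504\right) - 2004} = \frac{1}{644 - 2004} = \frac{1}{-1360} = - \frac{1}{1360}$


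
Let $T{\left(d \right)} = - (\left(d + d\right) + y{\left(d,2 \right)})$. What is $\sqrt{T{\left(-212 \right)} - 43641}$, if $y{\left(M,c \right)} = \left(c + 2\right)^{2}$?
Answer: $i \sqrt{43233} \approx 207.93 i$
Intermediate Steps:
$y{\left(M,c \right)} = \left(2 + c\right)^{2}$
$T{\left(d \right)} = -16 - 2 d$ ($T{\left(d \right)} = - (\left(d + d\right) + \left(2 + 2\right)^{2}) = - (2 d + 4^{2}) = - (2 d + 16) = - (16 + 2 d) = -16 - 2 d$)
$\sqrt{T{\left(-212 \right)} - 43641} = \sqrt{\left(-16 - -424\right) - 43641} = \sqrt{\left(-16 + 424\right) - 43641} = \sqrt{408 - 43641} = \sqrt{-43233} = i \sqrt{43233}$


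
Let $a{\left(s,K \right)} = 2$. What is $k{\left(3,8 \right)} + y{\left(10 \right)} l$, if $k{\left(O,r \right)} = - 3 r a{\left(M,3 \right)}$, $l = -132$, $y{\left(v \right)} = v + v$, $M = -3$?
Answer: $-2688$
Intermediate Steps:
$y{\left(v \right)} = 2 v$
$k{\left(O,r \right)} = - 6 r$ ($k{\left(O,r \right)} = - 3 r 2 = - 6 r$)
$k{\left(3,8 \right)} + y{\left(10 \right)} l = \left(-6\right) 8 + 2 \cdot 10 \left(-132\right) = -48 + 20 \left(-132\right) = -48 - 2640 = -2688$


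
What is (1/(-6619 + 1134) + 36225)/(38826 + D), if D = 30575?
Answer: 198694124/380664485 ≈ 0.52197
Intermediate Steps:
(1/(-6619 + 1134) + 36225)/(38826 + D) = (1/(-6619 + 1134) + 36225)/(38826 + 30575) = (1/(-5485) + 36225)/69401 = (-1/5485 + 36225)*(1/69401) = (198694124/5485)*(1/69401) = 198694124/380664485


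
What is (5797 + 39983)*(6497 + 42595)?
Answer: 2247431760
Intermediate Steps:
(5797 + 39983)*(6497 + 42595) = 45780*49092 = 2247431760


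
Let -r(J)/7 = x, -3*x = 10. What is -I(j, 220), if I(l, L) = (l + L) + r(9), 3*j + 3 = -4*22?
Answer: -213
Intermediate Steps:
x = -10/3 (x = -1/3*10 = -10/3 ≈ -3.3333)
r(J) = 70/3 (r(J) = -7*(-10/3) = 70/3)
j = -91/3 (j = -1 + (-4*22)/3 = -1 + (1/3)*(-88) = -1 - 88/3 = -91/3 ≈ -30.333)
I(l, L) = 70/3 + L + l (I(l, L) = (l + L) + 70/3 = (L + l) + 70/3 = 70/3 + L + l)
-I(j, 220) = -(70/3 + 220 - 91/3) = -1*213 = -213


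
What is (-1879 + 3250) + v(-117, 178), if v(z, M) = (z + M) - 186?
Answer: 1246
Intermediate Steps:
v(z, M) = -186 + M + z (v(z, M) = (M + z) - 186 = -186 + M + z)
(-1879 + 3250) + v(-117, 178) = (-1879 + 3250) + (-186 + 178 - 117) = 1371 - 125 = 1246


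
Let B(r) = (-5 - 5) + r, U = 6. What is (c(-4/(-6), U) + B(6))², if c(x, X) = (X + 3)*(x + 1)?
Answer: 121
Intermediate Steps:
c(x, X) = (1 + x)*(3 + X) (c(x, X) = (3 + X)*(1 + x) = (1 + x)*(3 + X))
B(r) = -10 + r
(c(-4/(-6), U) + B(6))² = ((3 + 6 + 3*(-4/(-6)) + 6*(-4/(-6))) + (-10 + 6))² = ((3 + 6 + 3*(-4*(-⅙)) + 6*(-4*(-⅙))) - 4)² = ((3 + 6 + 3*(⅔) + 6*(⅔)) - 4)² = ((3 + 6 + 2 + 4) - 4)² = (15 - 4)² = 11² = 121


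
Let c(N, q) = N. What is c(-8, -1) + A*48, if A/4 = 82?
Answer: 15736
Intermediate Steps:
A = 328 (A = 4*82 = 328)
c(-8, -1) + A*48 = -8 + 328*48 = -8 + 15744 = 15736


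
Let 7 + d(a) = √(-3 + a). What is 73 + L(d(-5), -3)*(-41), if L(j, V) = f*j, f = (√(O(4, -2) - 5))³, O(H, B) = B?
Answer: 73 - 574*√14 - 2009*I*√7 ≈ -2074.7 - 5315.3*I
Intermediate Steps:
d(a) = -7 + √(-3 + a)
f = -7*I*√7 (f = (√(-2 - 5))³ = (√(-7))³ = (I*√7)³ = -7*I*√7 ≈ -18.52*I)
L(j, V) = -7*I*j*√7 (L(j, V) = (-7*I*√7)*j = -7*I*j*√7)
73 + L(d(-5), -3)*(-41) = 73 - 7*I*(-7 + √(-3 - 5))*√7*(-41) = 73 - 7*I*(-7 + √(-8))*√7*(-41) = 73 - 7*I*(-7 + 2*I*√2)*√7*(-41) = 73 - 7*I*√7*(-7 + 2*I*√2)*(-41) = 73 + 287*I*√7*(-7 + 2*I*√2)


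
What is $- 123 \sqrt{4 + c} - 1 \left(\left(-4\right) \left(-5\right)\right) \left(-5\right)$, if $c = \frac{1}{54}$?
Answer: $100 - \frac{41 \sqrt{1302}}{6} \approx -146.57$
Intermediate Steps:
$c = \frac{1}{54} \approx 0.018519$
$- 123 \sqrt{4 + c} - 1 \left(\left(-4\right) \left(-5\right)\right) \left(-5\right) = - 123 \sqrt{4 + \frac{1}{54}} - 1 \left(\left(-4\right) \left(-5\right)\right) \left(-5\right) = - 123 \sqrt{\frac{217}{54}} - 1 \cdot 20 \left(-5\right) = - 123 \frac{\sqrt{1302}}{18} - 20 \left(-5\right) = - \frac{41 \sqrt{1302}}{6} - -100 = - \frac{41 \sqrt{1302}}{6} + 100 = 100 - \frac{41 \sqrt{1302}}{6}$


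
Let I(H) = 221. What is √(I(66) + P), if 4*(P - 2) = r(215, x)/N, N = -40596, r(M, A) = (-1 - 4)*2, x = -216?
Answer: √367511954658/40596 ≈ 14.933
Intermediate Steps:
r(M, A) = -10 (r(M, A) = -5*2 = -10)
P = 162389/81192 (P = 2 + (-10/(-40596))/4 = 2 + (-10*(-1/40596))/4 = 2 + (¼)*(5/20298) = 2 + 5/81192 = 162389/81192 ≈ 2.0001)
√(I(66) + P) = √(221 + 162389/81192) = √(18105821/81192) = √367511954658/40596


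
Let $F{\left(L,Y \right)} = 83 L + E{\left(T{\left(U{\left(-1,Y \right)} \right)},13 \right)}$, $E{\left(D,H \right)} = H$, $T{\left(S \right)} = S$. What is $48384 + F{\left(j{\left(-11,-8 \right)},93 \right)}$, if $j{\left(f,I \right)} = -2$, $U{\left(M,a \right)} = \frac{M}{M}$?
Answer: $48231$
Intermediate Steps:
$U{\left(M,a \right)} = 1$
$F{\left(L,Y \right)} = 13 + 83 L$ ($F{\left(L,Y \right)} = 83 L + 13 = 13 + 83 L$)
$48384 + F{\left(j{\left(-11,-8 \right)},93 \right)} = 48384 + \left(13 + 83 \left(-2\right)\right) = 48384 + \left(13 - 166\right) = 48384 - 153 = 48231$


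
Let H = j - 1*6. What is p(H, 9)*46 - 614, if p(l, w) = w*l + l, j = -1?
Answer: -3834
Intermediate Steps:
H = -7 (H = -1 - 1*6 = -1 - 6 = -7)
p(l, w) = l + l*w (p(l, w) = l*w + l = l + l*w)
p(H, 9)*46 - 614 = -7*(1 + 9)*46 - 614 = -7*10*46 - 614 = -70*46 - 614 = -3220 - 614 = -3834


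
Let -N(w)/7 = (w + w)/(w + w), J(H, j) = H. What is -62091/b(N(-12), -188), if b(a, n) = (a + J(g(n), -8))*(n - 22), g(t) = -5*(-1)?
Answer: -20697/140 ≈ -147.84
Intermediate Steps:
g(t) = 5
N(w) = -7 (N(w) = -7*(w + w)/(w + w) = -7*2*w/(2*w) = -7*2*w*1/(2*w) = -7*1 = -7)
b(a, n) = (-22 + n)*(5 + a) (b(a, n) = (a + 5)*(n - 22) = (5 + a)*(-22 + n) = (-22 + n)*(5 + a))
-62091/b(N(-12), -188) = -62091/(-110 - 22*(-7) + 5*(-188) - 7*(-188)) = -62091/(-110 + 154 - 940 + 1316) = -62091/420 = -62091*1/420 = -20697/140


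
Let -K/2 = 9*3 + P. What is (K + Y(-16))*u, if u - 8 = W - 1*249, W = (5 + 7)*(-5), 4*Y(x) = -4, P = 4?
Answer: 18963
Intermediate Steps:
Y(x) = -1 (Y(x) = (¼)*(-4) = -1)
K = -62 (K = -2*(9*3 + 4) = -2*(27 + 4) = -2*31 = -62)
W = -60 (W = 12*(-5) = -60)
u = -301 (u = 8 + (-60 - 1*249) = 8 + (-60 - 249) = 8 - 309 = -301)
(K + Y(-16))*u = (-62 - 1)*(-301) = -63*(-301) = 18963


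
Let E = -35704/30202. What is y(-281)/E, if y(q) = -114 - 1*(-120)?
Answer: -45303/8926 ≈ -5.0754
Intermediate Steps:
E = -17852/15101 (E = -35704*1/30202 = -17852/15101 ≈ -1.1822)
y(q) = 6 (y(q) = -114 + 120 = 6)
y(-281)/E = 6/(-17852/15101) = 6*(-15101/17852) = -45303/8926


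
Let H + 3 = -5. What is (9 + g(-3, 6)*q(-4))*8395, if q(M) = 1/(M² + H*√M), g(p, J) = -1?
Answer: 2409365/32 - 8395*I/32 ≈ 75293.0 - 262.34*I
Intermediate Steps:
H = -8 (H = -3 - 5 = -8)
q(M) = 1/(M² - 8*√M)
(9 + g(-3, 6)*q(-4))*8395 = (9 - 1/((-4)² - 16*I))*8395 = (9 - 1/(16 - 16*I))*8395 = (9 - (16 + 16*I)/512)*8395 = 75555 - 8395*(16 + 16*I)/512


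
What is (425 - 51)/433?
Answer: 374/433 ≈ 0.86374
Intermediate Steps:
(425 - 51)/433 = (1/433)*374 = 374/433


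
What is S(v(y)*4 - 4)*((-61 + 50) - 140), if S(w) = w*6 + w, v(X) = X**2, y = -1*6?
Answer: -147980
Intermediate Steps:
y = -6
S(w) = 7*w (S(w) = 6*w + w = 7*w)
S(v(y)*4 - 4)*((-61 + 50) - 140) = (7*((-6)**2*4 - 4))*((-61 + 50) - 140) = (7*(36*4 - 4))*(-11 - 140) = (7*(144 - 4))*(-151) = (7*140)*(-151) = 980*(-151) = -147980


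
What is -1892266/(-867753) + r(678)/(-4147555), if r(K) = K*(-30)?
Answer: 1573185481130/719810658783 ≈ 2.1856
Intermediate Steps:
r(K) = -30*K
-1892266/(-867753) + r(678)/(-4147555) = -1892266/(-867753) - 30*678/(-4147555) = -1892266*(-1/867753) - 20340*(-1/4147555) = 1892266/867753 + 4068/829511 = 1573185481130/719810658783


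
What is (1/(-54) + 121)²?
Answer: 42680089/2916 ≈ 14637.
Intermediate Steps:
(1/(-54) + 121)² = (-1/54 + 121)² = (6533/54)² = 42680089/2916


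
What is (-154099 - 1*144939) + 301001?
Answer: 1963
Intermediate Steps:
(-154099 - 1*144939) + 301001 = (-154099 - 144939) + 301001 = -299038 + 301001 = 1963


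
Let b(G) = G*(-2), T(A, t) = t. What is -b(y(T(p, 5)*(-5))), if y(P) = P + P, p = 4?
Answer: -100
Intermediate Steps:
y(P) = 2*P
b(G) = -2*G
-b(y(T(p, 5)*(-5))) = -(-2)*2*(5*(-5)) = -(-2)*2*(-25) = -(-2)*(-50) = -1*100 = -100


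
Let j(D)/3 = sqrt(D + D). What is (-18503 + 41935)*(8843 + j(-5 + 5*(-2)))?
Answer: 207209176 + 70296*I*sqrt(30) ≈ 2.0721e+8 + 3.8503e+5*I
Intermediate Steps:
j(D) = 3*sqrt(2)*sqrt(D) (j(D) = 3*sqrt(D + D) = 3*sqrt(2*D) = 3*(sqrt(2)*sqrt(D)) = 3*sqrt(2)*sqrt(D))
(-18503 + 41935)*(8843 + j(-5 + 5*(-2))) = (-18503 + 41935)*(8843 + 3*sqrt(2)*sqrt(-5 + 5*(-2))) = 23432*(8843 + 3*sqrt(2)*sqrt(-5 - 10)) = 23432*(8843 + 3*sqrt(2)*sqrt(-15)) = 23432*(8843 + 3*sqrt(2)*(I*sqrt(15))) = 23432*(8843 + 3*I*sqrt(30)) = 207209176 + 70296*I*sqrt(30)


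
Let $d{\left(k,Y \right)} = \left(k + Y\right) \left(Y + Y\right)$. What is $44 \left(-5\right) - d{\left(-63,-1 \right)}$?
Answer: $-348$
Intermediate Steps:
$d{\left(k,Y \right)} = 2 Y \left(Y + k\right)$ ($d{\left(k,Y \right)} = \left(Y + k\right) 2 Y = 2 Y \left(Y + k\right)$)
$44 \left(-5\right) - d{\left(-63,-1 \right)} = 44 \left(-5\right) - 2 \left(-1\right) \left(-1 - 63\right) = -220 - 2 \left(-1\right) \left(-64\right) = -220 - 128 = -348$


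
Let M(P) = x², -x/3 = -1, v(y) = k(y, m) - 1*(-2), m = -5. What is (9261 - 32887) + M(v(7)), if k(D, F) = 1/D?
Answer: -23617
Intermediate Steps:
v(y) = 2 + 1/y (v(y) = 1/y - 1*(-2) = 1/y + 2 = 2 + 1/y)
x = 3 (x = -3*(-1) = 3)
M(P) = 9 (M(P) = 3² = 9)
(9261 - 32887) + M(v(7)) = (9261 - 32887) + 9 = -23626 + 9 = -23617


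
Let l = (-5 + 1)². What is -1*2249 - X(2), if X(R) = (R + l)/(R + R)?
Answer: -4507/2 ≈ -2253.5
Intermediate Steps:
l = 16 (l = (-4)² = 16)
X(R) = (16 + R)/(2*R) (X(R) = (R + 16)/(R + R) = (16 + R)/((2*R)) = (16 + R)*(1/(2*R)) = (16 + R)/(2*R))
-1*2249 - X(2) = -1*2249 - (16 + 2)/(2*2) = -2249 - 18/(2*2) = -2249 - 1*9/2 = -2249 - 9/2 = -4507/2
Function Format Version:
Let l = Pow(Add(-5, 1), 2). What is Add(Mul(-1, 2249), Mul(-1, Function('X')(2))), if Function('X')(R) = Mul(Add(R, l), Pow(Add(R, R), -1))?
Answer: Rational(-4507, 2) ≈ -2253.5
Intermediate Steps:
l = 16 (l = Pow(-4, 2) = 16)
Function('X')(R) = Mul(Rational(1, 2), Pow(R, -1), Add(16, R)) (Function('X')(R) = Mul(Add(R, 16), Pow(Add(R, R), -1)) = Mul(Add(16, R), Pow(Mul(2, R), -1)) = Mul(Add(16, R), Mul(Rational(1, 2), Pow(R, -1))) = Mul(Rational(1, 2), Pow(R, -1), Add(16, R)))
Add(Mul(-1, 2249), Mul(-1, Function('X')(2))) = Add(Mul(-1, 2249), Mul(-1, Mul(Rational(1, 2), Pow(2, -1), Add(16, 2)))) = Add(-2249, Mul(-1, Mul(Rational(1, 2), Rational(1, 2), 18))) = Add(-2249, Mul(-1, Rational(9, 2))) = Add(-2249, Rational(-9, 2)) = Rational(-4507, 2)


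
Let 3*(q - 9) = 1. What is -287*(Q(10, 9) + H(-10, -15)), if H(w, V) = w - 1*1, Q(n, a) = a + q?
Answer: -6314/3 ≈ -2104.7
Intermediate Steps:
q = 28/3 (q = 9 + (⅓)*1 = 9 + ⅓ = 28/3 ≈ 9.3333)
Q(n, a) = 28/3 + a (Q(n, a) = a + 28/3 = 28/3 + a)
H(w, V) = -1 + w (H(w, V) = w - 1 = -1 + w)
-287*(Q(10, 9) + H(-10, -15)) = -287*((28/3 + 9) + (-1 - 10)) = -287*(55/3 - 11) = -287*22/3 = -6314/3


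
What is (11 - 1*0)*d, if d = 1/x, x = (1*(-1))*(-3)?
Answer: 11/3 ≈ 3.6667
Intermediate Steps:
x = 3 (x = -1*(-3) = 3)
d = ⅓ (d = 1/3 = ⅓ ≈ 0.33333)
(11 - 1*0)*d = (11 - 1*0)*(⅓) = (11 + 0)*(⅓) = 11*(⅓) = 11/3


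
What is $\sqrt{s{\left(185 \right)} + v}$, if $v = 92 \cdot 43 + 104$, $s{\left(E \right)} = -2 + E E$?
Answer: $\sqrt{38283} \approx 195.66$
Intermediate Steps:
$s{\left(E \right)} = -2 + E^{2}$
$v = 4060$ ($v = 3956 + 104 = 4060$)
$\sqrt{s{\left(185 \right)} + v} = \sqrt{\left(-2 + 185^{2}\right) + 4060} = \sqrt{\left(-2 + 34225\right) + 4060} = \sqrt{34223 + 4060} = \sqrt{38283}$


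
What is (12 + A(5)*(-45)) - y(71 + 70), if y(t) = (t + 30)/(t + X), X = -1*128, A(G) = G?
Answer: -2940/13 ≈ -226.15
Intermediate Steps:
X = -128
y(t) = (30 + t)/(-128 + t) (y(t) = (t + 30)/(t - 128) = (30 + t)/(-128 + t))
(12 + A(5)*(-45)) - y(71 + 70) = (12 + 5*(-45)) - (30 + (71 + 70))/(-128 + (71 + 70)) = (12 - 225) - (30 + 141)/(-128 + 141) = -213 - 171/13 = -2940/13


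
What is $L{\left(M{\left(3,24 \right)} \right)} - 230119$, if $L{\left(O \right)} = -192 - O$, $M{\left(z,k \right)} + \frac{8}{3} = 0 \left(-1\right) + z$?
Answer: $- \frac{690934}{3} \approx -2.3031 \cdot 10^{5}$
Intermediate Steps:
$M{\left(z,k \right)} = - \frac{8}{3} + z$ ($M{\left(z,k \right)} = - \frac{8}{3} + \left(0 \left(-1\right) + z\right) = - \frac{8}{3} + \left(0 + z\right) = - \frac{8}{3} + z$)
$L{\left(M{\left(3,24 \right)} \right)} - 230119 = \left(-192 - \left(- \frac{8}{3} + 3\right)\right) - 230119 = \left(-192 - \frac{1}{3}\right) - 230119 = - \frac{577}{3} - 230119 = - \frac{690934}{3}$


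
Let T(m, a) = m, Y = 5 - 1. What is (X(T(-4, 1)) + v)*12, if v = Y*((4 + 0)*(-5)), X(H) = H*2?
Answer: -1056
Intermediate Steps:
Y = 4
X(H) = 2*H
v = -80 (v = 4*((4 + 0)*(-5)) = 4*(4*(-5)) = 4*(-20) = -80)
(X(T(-4, 1)) + v)*12 = (2*(-4) - 80)*12 = (-8 - 80)*12 = -88*12 = -1056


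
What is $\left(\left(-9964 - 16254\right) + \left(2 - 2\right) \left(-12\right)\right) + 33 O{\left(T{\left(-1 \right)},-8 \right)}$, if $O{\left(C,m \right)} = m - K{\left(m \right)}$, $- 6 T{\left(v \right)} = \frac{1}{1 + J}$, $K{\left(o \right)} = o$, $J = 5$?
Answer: $-26218$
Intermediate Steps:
$T{\left(v \right)} = - \frac{1}{36}$ ($T{\left(v \right)} = - \frac{1}{6 \left(1 + 5\right)} = - \frac{1}{6 \cdot 6} = \left(- \frac{1}{6}\right) \frac{1}{6} = - \frac{1}{36}$)
$O{\left(C,m \right)} = 0$ ($O{\left(C,m \right)} = m - m = 0$)
$\left(\left(-9964 - 16254\right) + \left(2 - 2\right) \left(-12\right)\right) + 33 O{\left(T{\left(-1 \right)},-8 \right)} = \left(\left(-9964 - 16254\right) + \left(2 - 2\right) \left(-12\right)\right) + 33 \cdot 0 = \left(-26218 + \left(2 - 2\right) \left(-12\right)\right) + 0 = \left(-26218 + 0 \left(-12\right)\right) + 0 = \left(-26218 + 0\right) + 0 = -26218 + 0 = -26218$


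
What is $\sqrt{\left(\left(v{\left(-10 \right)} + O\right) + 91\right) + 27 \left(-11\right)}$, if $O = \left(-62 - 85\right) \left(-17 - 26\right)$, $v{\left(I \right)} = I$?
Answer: $\sqrt{6105} \approx 78.135$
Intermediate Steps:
$O = 6321$ ($O = \left(-147\right) \left(-43\right) = 6321$)
$\sqrt{\left(\left(v{\left(-10 \right)} + O\right) + 91\right) + 27 \left(-11\right)} = \sqrt{\left(\left(-10 + 6321\right) + 91\right) + 27 \left(-11\right)} = \sqrt{\left(6311 + 91\right) - 297} = \sqrt{6402 - 297} = \sqrt{6105}$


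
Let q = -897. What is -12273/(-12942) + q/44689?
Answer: 7780567/8382102 ≈ 0.92824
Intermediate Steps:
-12273/(-12942) + q/44689 = -12273/(-12942) - 897/44689 = -12273*(-1/12942) - 897*1/44689 = 4091/4314 - 39/1943 = 7780567/8382102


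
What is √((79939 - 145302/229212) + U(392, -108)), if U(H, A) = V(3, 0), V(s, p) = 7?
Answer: 5*√4666867678830/38202 ≈ 282.75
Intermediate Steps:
U(H, A) = 7
√((79939 - 145302/229212) + U(392, -108)) = √((79939 - 145302/229212) + 7) = √((79939 - 145302*1/229212) + 7) = √((79939 - 24217/38202) + 7) = √(3053805461/38202 + 7) = √(3054072875/38202) = 5*√4666867678830/38202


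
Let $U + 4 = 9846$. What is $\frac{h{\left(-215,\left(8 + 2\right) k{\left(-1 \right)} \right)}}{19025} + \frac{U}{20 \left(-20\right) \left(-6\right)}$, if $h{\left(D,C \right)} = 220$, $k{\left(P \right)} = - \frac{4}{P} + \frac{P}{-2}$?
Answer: $\frac{3755441}{913200} \approx 4.1124$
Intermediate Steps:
$k{\left(P \right)} = - \frac{4}{P} - \frac{P}{2}$ ($k{\left(P \right)} = - \frac{4}{P} + P \left(- \frac{1}{2}\right) = - \frac{4}{P} - \frac{P}{2}$)
$U = 9842$ ($U = -4 + 9846 = 9842$)
$\frac{h{\left(-215,\left(8 + 2\right) k{\left(-1 \right)} \right)}}{19025} + \frac{U}{20 \left(-20\right) \left(-6\right)} = \frac{220}{19025} + \frac{9842}{20 \left(-20\right) \left(-6\right)} = 220 \cdot \frac{1}{19025} + \frac{9842}{\left(-400\right) \left(-6\right)} = \frac{44}{3805} + \frac{9842}{2400} = \frac{44}{3805} + 9842 \cdot \frac{1}{2400} = \frac{44}{3805} + \frac{4921}{1200} = \frac{3755441}{913200}$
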